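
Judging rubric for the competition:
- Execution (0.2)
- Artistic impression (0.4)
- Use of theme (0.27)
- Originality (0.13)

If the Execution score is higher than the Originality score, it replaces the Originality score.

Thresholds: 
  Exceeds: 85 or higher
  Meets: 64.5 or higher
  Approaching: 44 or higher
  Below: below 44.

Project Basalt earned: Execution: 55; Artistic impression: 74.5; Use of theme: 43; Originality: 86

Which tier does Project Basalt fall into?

Execution (55) ≤ Originality (86), so Originality stays at 86.
Weighted total:
  Execution 55 × 0.2 = 11
  Artistic impression 74.5 × 0.4 = 29.8
  Use of theme 43 × 0.27 = 11.61
  Originality 86 × 0.13 = 11.18
Sum = 63.59
63.59 is ≥ 44 and < 64.5 → Approaching

Approaching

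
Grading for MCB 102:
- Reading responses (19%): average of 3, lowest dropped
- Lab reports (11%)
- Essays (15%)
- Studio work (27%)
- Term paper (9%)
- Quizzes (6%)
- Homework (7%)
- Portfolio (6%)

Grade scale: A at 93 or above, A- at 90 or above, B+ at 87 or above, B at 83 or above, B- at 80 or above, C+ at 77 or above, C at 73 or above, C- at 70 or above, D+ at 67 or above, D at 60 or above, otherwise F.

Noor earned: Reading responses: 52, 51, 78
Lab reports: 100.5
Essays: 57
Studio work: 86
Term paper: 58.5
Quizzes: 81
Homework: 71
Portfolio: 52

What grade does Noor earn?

Reading responses: drop 51 → average of remaining 2 = 130/2 = 65
Weighted total:
  Reading responses 65 × 0.19 = 12.35
  Lab reports 100.5 × 0.11 = 11.055
  Essays 57 × 0.15 = 8.55
  Studio work 86 × 0.27 = 23.22
  Term paper 58.5 × 0.09 = 5.265
  Quizzes 81 × 0.06 = 4.86
  Homework 71 × 0.07 = 4.97
  Portfolio 52 × 0.06 = 3.12
Sum = 73.39
73.39 is ≥ 73 and < 77 → C

C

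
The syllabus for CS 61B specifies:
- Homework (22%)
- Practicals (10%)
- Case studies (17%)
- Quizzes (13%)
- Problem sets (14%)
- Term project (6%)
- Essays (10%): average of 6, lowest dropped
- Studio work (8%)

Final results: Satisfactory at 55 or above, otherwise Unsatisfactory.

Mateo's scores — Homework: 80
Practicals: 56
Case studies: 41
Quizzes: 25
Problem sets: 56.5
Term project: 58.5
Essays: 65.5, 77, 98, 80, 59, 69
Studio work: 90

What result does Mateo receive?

Essays: drop 59 → average of remaining 5 = 389.5/5 = 77.9
Weighted total:
  Homework 80 × 0.22 = 17.6
  Practicals 56 × 0.1 = 5.6
  Case studies 41 × 0.17 = 6.97
  Quizzes 25 × 0.13 = 3.25
  Problem sets 56.5 × 0.14 = 7.91
  Term project 58.5 × 0.06 = 3.51
  Essays 77.9 × 0.1 = 7.79
  Studio work 90 × 0.08 = 7.2
Sum = 59.83
59.83 ≥ 55 → Satisfactory

Satisfactory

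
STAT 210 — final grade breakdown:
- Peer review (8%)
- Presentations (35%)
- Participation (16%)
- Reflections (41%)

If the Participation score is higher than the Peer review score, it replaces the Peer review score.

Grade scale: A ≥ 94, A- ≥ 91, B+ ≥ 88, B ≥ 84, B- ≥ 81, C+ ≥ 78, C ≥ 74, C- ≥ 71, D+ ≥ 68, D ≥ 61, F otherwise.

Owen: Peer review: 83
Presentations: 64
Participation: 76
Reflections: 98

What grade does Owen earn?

B-

Participation (76) ≤ Peer review (83), so Peer review stays at 83.
Weighted total:
  Peer review 83 × 0.08 = 6.64
  Presentations 64 × 0.35 = 22.4
  Participation 76 × 0.16 = 12.16
  Reflections 98 × 0.41 = 40.18
Sum = 81.38
81.38 is ≥ 81 and < 84 → B-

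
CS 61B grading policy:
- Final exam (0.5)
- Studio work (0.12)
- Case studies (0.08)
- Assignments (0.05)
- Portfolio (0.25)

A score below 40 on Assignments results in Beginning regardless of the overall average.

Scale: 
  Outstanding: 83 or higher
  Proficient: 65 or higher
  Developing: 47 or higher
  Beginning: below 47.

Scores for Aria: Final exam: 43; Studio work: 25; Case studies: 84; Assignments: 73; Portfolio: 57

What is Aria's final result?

Developing

Assignments score 73 ≥ 40: minimum met.
Weighted total:
  Final exam 43 × 0.5 = 21.5
  Studio work 25 × 0.12 = 3
  Case studies 84 × 0.08 = 6.72
  Assignments 73 × 0.05 = 3.65
  Portfolio 57 × 0.25 = 14.25
Sum = 49.12
49.12 is ≥ 47 and < 65 → Developing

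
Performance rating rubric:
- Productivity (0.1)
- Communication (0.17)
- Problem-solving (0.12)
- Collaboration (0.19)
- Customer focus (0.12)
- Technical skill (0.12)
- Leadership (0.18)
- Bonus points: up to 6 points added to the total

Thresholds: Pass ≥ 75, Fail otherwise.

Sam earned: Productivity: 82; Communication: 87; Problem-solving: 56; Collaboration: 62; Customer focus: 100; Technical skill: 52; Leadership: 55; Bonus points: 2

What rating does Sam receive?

Fail

Weighted total:
  Productivity 82 × 0.1 = 8.2
  Communication 87 × 0.17 = 14.79
  Problem-solving 56 × 0.12 = 6.72
  Collaboration 62 × 0.19 = 11.78
  Customer focus 100 × 0.12 = 12
  Technical skill 52 × 0.12 = 6.24
  Leadership 55 × 0.18 = 9.9
Sum = 69.63
Bonus points: 69.63 + 2 = 71.63
71.63 < 75 → Fail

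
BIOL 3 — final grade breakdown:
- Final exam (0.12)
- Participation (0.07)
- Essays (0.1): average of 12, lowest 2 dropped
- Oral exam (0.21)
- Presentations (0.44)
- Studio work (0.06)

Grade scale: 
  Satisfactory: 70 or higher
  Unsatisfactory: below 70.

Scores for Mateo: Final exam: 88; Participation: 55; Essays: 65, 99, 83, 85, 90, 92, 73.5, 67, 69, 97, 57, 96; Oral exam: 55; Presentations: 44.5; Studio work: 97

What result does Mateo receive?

Essays: drop 57, 65 → average of remaining 10 = 851.5/10 = 85.15
Weighted total:
  Final exam 88 × 0.12 = 10.56
  Participation 55 × 0.07 = 3.85
  Essays 85.15 × 0.1 = 8.515
  Oral exam 55 × 0.21 = 11.55
  Presentations 44.5 × 0.44 = 19.58
  Studio work 97 × 0.06 = 5.82
Sum = 59.875
59.875 < 70 → Unsatisfactory

Unsatisfactory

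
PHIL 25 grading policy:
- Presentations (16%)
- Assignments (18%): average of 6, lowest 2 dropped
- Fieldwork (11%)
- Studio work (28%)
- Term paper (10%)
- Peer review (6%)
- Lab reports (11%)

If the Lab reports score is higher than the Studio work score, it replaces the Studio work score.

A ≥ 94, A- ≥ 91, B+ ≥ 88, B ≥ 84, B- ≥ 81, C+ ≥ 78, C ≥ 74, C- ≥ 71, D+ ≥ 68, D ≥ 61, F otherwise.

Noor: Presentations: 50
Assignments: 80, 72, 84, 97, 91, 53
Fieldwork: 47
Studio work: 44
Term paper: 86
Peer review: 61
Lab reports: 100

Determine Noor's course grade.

C+

Assignments: drop 53, 72 → average of remaining 4 = 352/4 = 88
Lab reports (100) > Studio work (44), so Studio work counts as 100.
Weighted total:
  Presentations 50 × 0.16 = 8
  Assignments 88 × 0.18 = 15.84
  Fieldwork 47 × 0.11 = 5.17
  Studio work 100 × 0.28 = 28
  Term paper 86 × 0.1 = 8.6
  Peer review 61 × 0.06 = 3.66
  Lab reports 100 × 0.11 = 11
Sum = 80.27
80.27 is ≥ 78 and < 81 → C+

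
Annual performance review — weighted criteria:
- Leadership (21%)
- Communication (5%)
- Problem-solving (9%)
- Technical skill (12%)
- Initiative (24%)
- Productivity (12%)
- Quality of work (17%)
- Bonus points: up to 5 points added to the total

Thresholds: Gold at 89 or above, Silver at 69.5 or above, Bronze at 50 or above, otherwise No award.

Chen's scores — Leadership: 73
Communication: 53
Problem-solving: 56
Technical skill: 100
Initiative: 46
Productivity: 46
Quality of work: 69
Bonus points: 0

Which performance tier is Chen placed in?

Bronze

Weighted total:
  Leadership 73 × 0.21 = 15.33
  Communication 53 × 0.05 = 2.65
  Problem-solving 56 × 0.09 = 5.04
  Technical skill 100 × 0.12 = 12
  Initiative 46 × 0.24 = 11.04
  Productivity 46 × 0.12 = 5.52
  Quality of work 69 × 0.17 = 11.73
Sum = 63.31
Bonus points: 63.31 + 0 = 63.31
63.31 is ≥ 50 and < 69.5 → Bronze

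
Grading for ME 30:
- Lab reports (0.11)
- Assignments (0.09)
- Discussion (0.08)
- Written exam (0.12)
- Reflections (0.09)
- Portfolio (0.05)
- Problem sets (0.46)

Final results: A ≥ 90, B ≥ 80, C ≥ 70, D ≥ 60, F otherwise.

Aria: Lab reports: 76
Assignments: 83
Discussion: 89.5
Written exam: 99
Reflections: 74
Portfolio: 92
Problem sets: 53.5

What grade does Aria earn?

C

Weighted total:
  Lab reports 76 × 0.11 = 8.36
  Assignments 83 × 0.09 = 7.47
  Discussion 89.5 × 0.08 = 7.16
  Written exam 99 × 0.12 = 11.88
  Reflections 74 × 0.09 = 6.66
  Portfolio 92 × 0.05 = 4.6
  Problem sets 53.5 × 0.46 = 24.61
Sum = 70.74
70.74 is ≥ 70 and < 80 → C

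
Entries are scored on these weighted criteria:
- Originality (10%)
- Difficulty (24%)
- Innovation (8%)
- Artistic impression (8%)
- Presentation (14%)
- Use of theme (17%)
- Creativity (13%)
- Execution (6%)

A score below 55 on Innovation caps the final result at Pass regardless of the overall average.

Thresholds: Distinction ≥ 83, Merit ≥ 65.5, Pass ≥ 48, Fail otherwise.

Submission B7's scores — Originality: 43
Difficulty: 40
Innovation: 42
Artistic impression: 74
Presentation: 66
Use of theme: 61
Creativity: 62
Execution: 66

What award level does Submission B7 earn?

Pass

Innovation score 42 < 55: minimum not met.
Weighted total:
  Originality 43 × 0.1 = 4.3
  Difficulty 40 × 0.24 = 9.6
  Innovation 42 × 0.08 = 3.36
  Artistic impression 74 × 0.08 = 5.92
  Presentation 66 × 0.14 = 9.24
  Use of theme 61 × 0.17 = 10.37
  Creativity 62 × 0.13 = 8.06
  Execution 66 × 0.06 = 3.96
Sum = 54.81
54.81 would be Pass; cap at Pass applies → Pass.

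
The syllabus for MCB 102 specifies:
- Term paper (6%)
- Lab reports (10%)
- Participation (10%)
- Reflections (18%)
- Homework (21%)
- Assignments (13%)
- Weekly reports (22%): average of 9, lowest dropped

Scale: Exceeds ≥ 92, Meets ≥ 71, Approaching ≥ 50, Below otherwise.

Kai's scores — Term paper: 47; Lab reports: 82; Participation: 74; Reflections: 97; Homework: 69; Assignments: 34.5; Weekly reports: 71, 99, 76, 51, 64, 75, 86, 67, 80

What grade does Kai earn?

Weekly reports: drop 51 → average of remaining 8 = 618/8 = 77.25
Weighted total:
  Term paper 47 × 0.06 = 2.82
  Lab reports 82 × 0.1 = 8.2
  Participation 74 × 0.1 = 7.4
  Reflections 97 × 0.18 = 17.46
  Homework 69 × 0.21 = 14.49
  Assignments 34.5 × 0.13 = 4.485
  Weekly reports 77.25 × 0.22 = 16.995
Sum = 71.85
71.85 is ≥ 71 and < 92 → Meets

Meets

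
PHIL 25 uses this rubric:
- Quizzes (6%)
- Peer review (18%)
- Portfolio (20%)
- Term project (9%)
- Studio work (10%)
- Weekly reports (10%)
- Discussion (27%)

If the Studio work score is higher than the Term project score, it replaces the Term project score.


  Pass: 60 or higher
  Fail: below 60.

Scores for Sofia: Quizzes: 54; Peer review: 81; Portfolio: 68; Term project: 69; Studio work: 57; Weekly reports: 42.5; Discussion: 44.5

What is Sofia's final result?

Studio work (57) ≤ Term project (69), so Term project stays at 69.
Weighted total:
  Quizzes 54 × 0.06 = 3.24
  Peer review 81 × 0.18 = 14.58
  Portfolio 68 × 0.2 = 13.6
  Term project 69 × 0.09 = 6.21
  Studio work 57 × 0.1 = 5.7
  Weekly reports 42.5 × 0.1 = 4.25
  Discussion 44.5 × 0.27 = 12.015
Sum = 59.595
59.595 < 60 → Fail

Fail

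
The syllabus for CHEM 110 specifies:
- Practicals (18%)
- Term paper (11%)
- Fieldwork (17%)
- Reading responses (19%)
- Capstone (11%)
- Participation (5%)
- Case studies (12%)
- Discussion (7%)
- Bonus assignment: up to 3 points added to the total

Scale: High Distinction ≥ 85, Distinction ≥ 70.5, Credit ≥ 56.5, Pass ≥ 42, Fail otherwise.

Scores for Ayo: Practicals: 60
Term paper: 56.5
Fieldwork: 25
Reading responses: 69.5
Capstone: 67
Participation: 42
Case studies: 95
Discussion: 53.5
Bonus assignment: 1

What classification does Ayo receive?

Credit

Weighted total:
  Practicals 60 × 0.18 = 10.8
  Term paper 56.5 × 0.11 = 6.215
  Fieldwork 25 × 0.17 = 4.25
  Reading responses 69.5 × 0.19 = 13.205
  Capstone 67 × 0.11 = 7.37
  Participation 42 × 0.05 = 2.1
  Case studies 95 × 0.12 = 11.4
  Discussion 53.5 × 0.07 = 3.745
Sum = 59.085
Bonus assignment: 59.085 + 1 = 60.085
60.085 is ≥ 56.5 and < 70.5 → Credit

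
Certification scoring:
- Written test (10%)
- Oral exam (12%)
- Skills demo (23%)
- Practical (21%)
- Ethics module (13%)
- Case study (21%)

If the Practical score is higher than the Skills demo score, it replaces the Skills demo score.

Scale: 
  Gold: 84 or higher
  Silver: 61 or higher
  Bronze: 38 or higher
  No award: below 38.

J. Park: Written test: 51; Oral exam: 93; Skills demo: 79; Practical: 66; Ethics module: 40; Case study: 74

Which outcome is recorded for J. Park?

Practical (66) ≤ Skills demo (79), so Skills demo stays at 79.
Weighted total:
  Written test 51 × 0.1 = 5.1
  Oral exam 93 × 0.12 = 11.16
  Skills demo 79 × 0.23 = 18.17
  Practical 66 × 0.21 = 13.86
  Ethics module 40 × 0.13 = 5.2
  Case study 74 × 0.21 = 15.54
Sum = 69.03
69.03 is ≥ 61 and < 84 → Silver

Silver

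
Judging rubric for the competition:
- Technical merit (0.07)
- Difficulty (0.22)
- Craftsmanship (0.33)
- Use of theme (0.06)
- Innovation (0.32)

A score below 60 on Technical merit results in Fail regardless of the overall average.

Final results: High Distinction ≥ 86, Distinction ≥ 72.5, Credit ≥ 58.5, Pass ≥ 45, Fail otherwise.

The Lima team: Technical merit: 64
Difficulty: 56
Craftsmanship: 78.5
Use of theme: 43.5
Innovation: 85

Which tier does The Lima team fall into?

Technical merit score 64 ≥ 60: minimum met.
Weighted total:
  Technical merit 64 × 0.07 = 4.48
  Difficulty 56 × 0.22 = 12.32
  Craftsmanship 78.5 × 0.33 = 25.905
  Use of theme 43.5 × 0.06 = 2.61
  Innovation 85 × 0.32 = 27.2
Sum = 72.515
72.515 is ≥ 72.5 and < 86 → Distinction

Distinction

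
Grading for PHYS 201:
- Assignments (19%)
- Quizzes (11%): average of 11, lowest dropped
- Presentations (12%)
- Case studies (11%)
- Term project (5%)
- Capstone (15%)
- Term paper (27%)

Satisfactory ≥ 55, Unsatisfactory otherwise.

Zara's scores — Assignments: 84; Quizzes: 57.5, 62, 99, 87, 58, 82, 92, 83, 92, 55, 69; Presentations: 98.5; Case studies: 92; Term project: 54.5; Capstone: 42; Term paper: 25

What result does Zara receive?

Quizzes: drop 55 → average of remaining 10 = 781.5/10 = 78.15
Weighted total:
  Assignments 84 × 0.19 = 15.96
  Quizzes 78.15 × 0.11 = 8.5965
  Presentations 98.5 × 0.12 = 11.82
  Case studies 92 × 0.11 = 10.12
  Term project 54.5 × 0.05 = 2.725
  Capstone 42 × 0.15 = 6.3
  Term paper 25 × 0.27 = 6.75
Sum = 62.2715
62.2715 ≥ 55 → Satisfactory

Satisfactory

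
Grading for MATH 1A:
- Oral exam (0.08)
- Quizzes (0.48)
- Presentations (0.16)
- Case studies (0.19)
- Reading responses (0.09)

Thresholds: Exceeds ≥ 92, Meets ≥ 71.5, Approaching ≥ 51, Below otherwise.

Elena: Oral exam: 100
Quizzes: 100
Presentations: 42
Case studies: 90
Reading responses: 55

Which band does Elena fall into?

Weighted total:
  Oral exam 100 × 0.08 = 8
  Quizzes 100 × 0.48 = 48
  Presentations 42 × 0.16 = 6.72
  Case studies 90 × 0.19 = 17.1
  Reading responses 55 × 0.09 = 4.95
Sum = 84.77
84.77 is ≥ 71.5 and < 92 → Meets

Meets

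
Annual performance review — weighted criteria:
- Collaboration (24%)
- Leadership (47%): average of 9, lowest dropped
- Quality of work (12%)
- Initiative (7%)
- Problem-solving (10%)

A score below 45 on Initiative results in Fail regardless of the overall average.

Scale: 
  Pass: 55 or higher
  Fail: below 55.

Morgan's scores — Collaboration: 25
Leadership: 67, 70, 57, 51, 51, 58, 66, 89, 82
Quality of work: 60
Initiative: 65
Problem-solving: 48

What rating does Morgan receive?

Leadership: drop 51 → average of remaining 8 = 540/8 = 67.5
Initiative score 65 ≥ 45: minimum met.
Weighted total:
  Collaboration 25 × 0.24 = 6
  Leadership 67.5 × 0.47 = 31.725
  Quality of work 60 × 0.12 = 7.2
  Initiative 65 × 0.07 = 4.55
  Problem-solving 48 × 0.1 = 4.8
Sum = 54.275
54.275 < 55 → Fail

Fail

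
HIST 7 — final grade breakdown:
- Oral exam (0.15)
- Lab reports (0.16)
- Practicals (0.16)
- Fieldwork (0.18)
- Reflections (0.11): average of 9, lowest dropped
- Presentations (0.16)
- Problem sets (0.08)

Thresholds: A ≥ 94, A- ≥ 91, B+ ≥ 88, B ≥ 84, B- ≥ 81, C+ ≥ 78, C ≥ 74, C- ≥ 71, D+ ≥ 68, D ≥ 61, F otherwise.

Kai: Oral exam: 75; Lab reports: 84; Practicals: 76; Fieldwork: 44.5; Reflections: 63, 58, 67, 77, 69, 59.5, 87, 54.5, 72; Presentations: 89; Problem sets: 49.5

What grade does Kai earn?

Reflections: drop 54.5 → average of remaining 8 = 552.5/8 = 69.0625
Weighted total:
  Oral exam 75 × 0.15 = 11.25
  Lab reports 84 × 0.16 = 13.44
  Practicals 76 × 0.16 = 12.16
  Fieldwork 44.5 × 0.18 = 8.01
  Reflections 69.0625 × 0.11 = 7.596875
  Presentations 89 × 0.16 = 14.24
  Problem sets 49.5 × 0.08 = 3.96
Sum = 70.656875
70.656875 is ≥ 68 and < 71 → D+

D+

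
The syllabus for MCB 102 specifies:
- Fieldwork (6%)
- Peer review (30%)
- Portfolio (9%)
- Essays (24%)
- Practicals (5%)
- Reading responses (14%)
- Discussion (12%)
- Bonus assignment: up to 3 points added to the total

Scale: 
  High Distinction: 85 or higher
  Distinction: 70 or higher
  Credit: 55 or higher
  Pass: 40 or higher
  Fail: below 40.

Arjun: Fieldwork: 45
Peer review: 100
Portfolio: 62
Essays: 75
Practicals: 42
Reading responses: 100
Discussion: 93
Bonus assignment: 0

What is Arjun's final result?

Distinction

Weighted total:
  Fieldwork 45 × 0.06 = 2.7
  Peer review 100 × 0.3 = 30
  Portfolio 62 × 0.09 = 5.58
  Essays 75 × 0.24 = 18
  Practicals 42 × 0.05 = 2.1
  Reading responses 100 × 0.14 = 14
  Discussion 93 × 0.12 = 11.16
Sum = 83.54
Bonus assignment: 83.54 + 0 = 83.54
83.54 is ≥ 70 and < 85 → Distinction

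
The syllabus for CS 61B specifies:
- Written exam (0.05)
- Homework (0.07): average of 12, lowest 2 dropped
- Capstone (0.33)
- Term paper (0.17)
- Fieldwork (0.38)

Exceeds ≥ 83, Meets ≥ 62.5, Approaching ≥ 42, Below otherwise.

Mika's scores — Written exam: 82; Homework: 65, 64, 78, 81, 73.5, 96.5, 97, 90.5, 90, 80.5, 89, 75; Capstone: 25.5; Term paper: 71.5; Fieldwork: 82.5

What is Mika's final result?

Approaching

Homework: drop 64, 65 → average of remaining 10 = 851/10 = 85.1
Weighted total:
  Written exam 82 × 0.05 = 4.1
  Homework 85.1 × 0.07 = 5.957
  Capstone 25.5 × 0.33 = 8.415
  Term paper 71.5 × 0.17 = 12.155
  Fieldwork 82.5 × 0.38 = 31.35
Sum = 61.977
61.977 is ≥ 42 and < 62.5 → Approaching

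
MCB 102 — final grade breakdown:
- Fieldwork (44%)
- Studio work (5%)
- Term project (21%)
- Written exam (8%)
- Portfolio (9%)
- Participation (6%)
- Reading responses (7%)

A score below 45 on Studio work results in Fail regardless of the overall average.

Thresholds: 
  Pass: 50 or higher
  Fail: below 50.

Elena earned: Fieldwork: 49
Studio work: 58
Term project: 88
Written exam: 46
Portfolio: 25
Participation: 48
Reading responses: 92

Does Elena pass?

Studio work score 58 ≥ 45: minimum met.
Weighted total:
  Fieldwork 49 × 0.44 = 21.56
  Studio work 58 × 0.05 = 2.9
  Term project 88 × 0.21 = 18.48
  Written exam 46 × 0.08 = 3.68
  Portfolio 25 × 0.09 = 2.25
  Participation 48 × 0.06 = 2.88
  Reading responses 92 × 0.07 = 6.44
Sum = 58.19
58.19 ≥ 50 → Pass

Pass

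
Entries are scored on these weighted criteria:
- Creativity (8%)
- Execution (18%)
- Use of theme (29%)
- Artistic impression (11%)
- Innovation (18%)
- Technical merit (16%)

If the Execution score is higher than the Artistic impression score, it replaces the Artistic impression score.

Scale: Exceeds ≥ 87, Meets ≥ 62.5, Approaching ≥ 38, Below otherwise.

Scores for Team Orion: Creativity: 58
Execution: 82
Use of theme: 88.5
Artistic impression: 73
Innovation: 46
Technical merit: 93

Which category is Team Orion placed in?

Meets

Execution (82) > Artistic impression (73), so Artistic impression counts as 82.
Weighted total:
  Creativity 58 × 0.08 = 4.64
  Execution 82 × 0.18 = 14.76
  Use of theme 88.5 × 0.29 = 25.665
  Artistic impression 82 × 0.11 = 9.02
  Innovation 46 × 0.18 = 8.28
  Technical merit 93 × 0.16 = 14.88
Sum = 77.245
77.245 is ≥ 62.5 and < 87 → Meets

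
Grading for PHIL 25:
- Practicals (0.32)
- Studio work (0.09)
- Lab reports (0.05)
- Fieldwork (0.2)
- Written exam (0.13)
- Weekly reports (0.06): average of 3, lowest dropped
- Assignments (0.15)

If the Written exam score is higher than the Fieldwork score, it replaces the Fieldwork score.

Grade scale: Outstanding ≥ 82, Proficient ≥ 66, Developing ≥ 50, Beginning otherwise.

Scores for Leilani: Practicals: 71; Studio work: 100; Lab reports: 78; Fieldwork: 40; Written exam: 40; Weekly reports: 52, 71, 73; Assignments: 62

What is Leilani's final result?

Developing

Weekly reports: drop 52 → average of remaining 2 = 144/2 = 72
Written exam (40) ≤ Fieldwork (40), so Fieldwork stays at 40.
Weighted total:
  Practicals 71 × 0.32 = 22.72
  Studio work 100 × 0.09 = 9
  Lab reports 78 × 0.05 = 3.9
  Fieldwork 40 × 0.2 = 8
  Written exam 40 × 0.13 = 5.2
  Weekly reports 72 × 0.06 = 4.32
  Assignments 62 × 0.15 = 9.3
Sum = 62.44
62.44 is ≥ 50 and < 66 → Developing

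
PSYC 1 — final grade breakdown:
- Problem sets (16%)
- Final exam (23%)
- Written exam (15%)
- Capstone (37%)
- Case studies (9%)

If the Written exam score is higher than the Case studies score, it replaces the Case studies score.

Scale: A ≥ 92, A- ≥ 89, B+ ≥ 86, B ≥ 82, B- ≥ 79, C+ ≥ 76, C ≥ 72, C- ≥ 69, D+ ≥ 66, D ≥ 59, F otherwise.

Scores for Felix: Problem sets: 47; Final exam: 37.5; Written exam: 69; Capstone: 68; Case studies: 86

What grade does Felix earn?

Written exam (69) ≤ Case studies (86), so Case studies stays at 86.
Weighted total:
  Problem sets 47 × 0.16 = 7.52
  Final exam 37.5 × 0.23 = 8.625
  Written exam 69 × 0.15 = 10.35
  Capstone 68 × 0.37 = 25.16
  Case studies 86 × 0.09 = 7.74
Sum = 59.395
59.395 is ≥ 59 and < 66 → D

D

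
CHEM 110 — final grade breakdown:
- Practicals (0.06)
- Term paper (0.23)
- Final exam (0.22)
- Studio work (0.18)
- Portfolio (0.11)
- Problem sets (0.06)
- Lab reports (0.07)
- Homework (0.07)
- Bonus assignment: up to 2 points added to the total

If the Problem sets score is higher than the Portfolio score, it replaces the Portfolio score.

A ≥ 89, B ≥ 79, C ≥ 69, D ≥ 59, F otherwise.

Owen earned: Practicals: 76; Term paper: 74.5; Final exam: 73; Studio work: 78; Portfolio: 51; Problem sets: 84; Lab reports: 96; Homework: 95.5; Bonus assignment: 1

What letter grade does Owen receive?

Problem sets (84) > Portfolio (51), so Portfolio counts as 84.
Weighted total:
  Practicals 76 × 0.06 = 4.56
  Term paper 74.5 × 0.23 = 17.135
  Final exam 73 × 0.22 = 16.06
  Studio work 78 × 0.18 = 14.04
  Portfolio 84 × 0.11 = 9.24
  Problem sets 84 × 0.06 = 5.04
  Lab reports 96 × 0.07 = 6.72
  Homework 95.5 × 0.07 = 6.685
Sum = 79.48
Bonus assignment: 79.48 + 1 = 80.48
80.48 is ≥ 79 and < 89 → B

B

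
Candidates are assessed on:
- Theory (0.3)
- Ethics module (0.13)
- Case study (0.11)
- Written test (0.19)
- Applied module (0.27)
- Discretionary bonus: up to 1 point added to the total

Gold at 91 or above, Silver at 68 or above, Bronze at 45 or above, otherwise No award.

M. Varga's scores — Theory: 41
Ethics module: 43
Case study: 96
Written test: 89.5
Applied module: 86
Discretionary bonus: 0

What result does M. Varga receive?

Weighted total:
  Theory 41 × 0.3 = 12.3
  Ethics module 43 × 0.13 = 5.59
  Case study 96 × 0.11 = 10.56
  Written test 89.5 × 0.19 = 17.005
  Applied module 86 × 0.27 = 23.22
Sum = 68.675
Discretionary bonus: 68.675 + 0 = 68.675
68.675 is ≥ 68 and < 91 → Silver

Silver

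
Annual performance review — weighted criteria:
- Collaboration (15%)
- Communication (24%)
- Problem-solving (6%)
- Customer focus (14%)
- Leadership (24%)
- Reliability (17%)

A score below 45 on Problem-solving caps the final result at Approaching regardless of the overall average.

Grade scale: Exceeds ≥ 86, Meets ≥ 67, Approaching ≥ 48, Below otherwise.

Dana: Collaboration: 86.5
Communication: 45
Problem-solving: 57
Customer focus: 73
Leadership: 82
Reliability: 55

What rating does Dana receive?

Problem-solving score 57 ≥ 45: minimum met.
Weighted total:
  Collaboration 86.5 × 0.15 = 12.975
  Communication 45 × 0.24 = 10.8
  Problem-solving 57 × 0.06 = 3.42
  Customer focus 73 × 0.14 = 10.22
  Leadership 82 × 0.24 = 19.68
  Reliability 55 × 0.17 = 9.35
Sum = 66.445
66.445 is ≥ 48 and < 67 → Approaching

Approaching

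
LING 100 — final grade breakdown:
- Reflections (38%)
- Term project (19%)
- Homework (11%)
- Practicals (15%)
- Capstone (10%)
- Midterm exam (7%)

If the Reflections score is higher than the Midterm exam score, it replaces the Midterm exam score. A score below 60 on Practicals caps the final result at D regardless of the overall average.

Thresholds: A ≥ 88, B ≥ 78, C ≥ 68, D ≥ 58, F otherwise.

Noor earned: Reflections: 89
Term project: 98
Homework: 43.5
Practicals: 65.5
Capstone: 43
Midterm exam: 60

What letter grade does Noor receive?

C

Reflections (89) > Midterm exam (60), so Midterm exam counts as 89.
Practicals score 65.5 ≥ 60: minimum met.
Weighted total:
  Reflections 89 × 0.38 = 33.82
  Term project 98 × 0.19 = 18.62
  Homework 43.5 × 0.11 = 4.785
  Practicals 65.5 × 0.15 = 9.825
  Capstone 43 × 0.1 = 4.3
  Midterm exam 89 × 0.07 = 6.23
Sum = 77.58
77.58 is ≥ 68 and < 78 → C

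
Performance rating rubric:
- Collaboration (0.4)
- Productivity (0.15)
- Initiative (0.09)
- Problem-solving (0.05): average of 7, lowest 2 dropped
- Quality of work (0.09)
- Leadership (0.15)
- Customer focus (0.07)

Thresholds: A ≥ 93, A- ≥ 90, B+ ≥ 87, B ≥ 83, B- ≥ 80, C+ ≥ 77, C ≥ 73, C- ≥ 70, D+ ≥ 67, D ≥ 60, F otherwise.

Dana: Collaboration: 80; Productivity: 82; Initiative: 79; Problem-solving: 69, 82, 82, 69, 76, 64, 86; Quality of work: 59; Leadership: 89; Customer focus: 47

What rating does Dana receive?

C+

Problem-solving: drop 64, 69 → average of remaining 5 = 395/5 = 79
Weighted total:
  Collaboration 80 × 0.4 = 32
  Productivity 82 × 0.15 = 12.3
  Initiative 79 × 0.09 = 7.11
  Problem-solving 79 × 0.05 = 3.95
  Quality of work 59 × 0.09 = 5.31
  Leadership 89 × 0.15 = 13.35
  Customer focus 47 × 0.07 = 3.29
Sum = 77.31
77.31 is ≥ 77 and < 80 → C+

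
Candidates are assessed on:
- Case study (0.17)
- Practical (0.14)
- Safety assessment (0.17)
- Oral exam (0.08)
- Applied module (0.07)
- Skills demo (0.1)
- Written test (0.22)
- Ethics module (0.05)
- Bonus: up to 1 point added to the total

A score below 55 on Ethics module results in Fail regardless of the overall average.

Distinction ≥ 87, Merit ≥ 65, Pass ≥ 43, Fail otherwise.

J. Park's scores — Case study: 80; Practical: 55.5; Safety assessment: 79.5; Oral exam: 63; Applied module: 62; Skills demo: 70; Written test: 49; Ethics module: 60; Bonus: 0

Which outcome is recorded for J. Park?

Ethics module score 60 ≥ 55: minimum met.
Weighted total:
  Case study 80 × 0.17 = 13.6
  Practical 55.5 × 0.14 = 7.77
  Safety assessment 79.5 × 0.17 = 13.515
  Oral exam 63 × 0.08 = 5.04
  Applied module 62 × 0.07 = 4.34
  Skills demo 70 × 0.1 = 7
  Written test 49 × 0.22 = 10.78
  Ethics module 60 × 0.05 = 3
Sum = 65.045
Bonus: 65.045 + 0 = 65.045
65.045 is ≥ 65 and < 87 → Merit

Merit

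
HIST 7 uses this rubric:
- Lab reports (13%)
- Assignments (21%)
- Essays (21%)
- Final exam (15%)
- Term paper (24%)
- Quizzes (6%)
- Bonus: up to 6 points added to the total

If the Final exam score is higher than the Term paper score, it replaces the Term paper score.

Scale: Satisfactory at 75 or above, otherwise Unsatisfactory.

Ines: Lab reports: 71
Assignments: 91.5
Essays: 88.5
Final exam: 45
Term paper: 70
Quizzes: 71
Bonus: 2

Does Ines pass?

Satisfactory

Final exam (45) ≤ Term paper (70), so Term paper stays at 70.
Weighted total:
  Lab reports 71 × 0.13 = 9.23
  Assignments 91.5 × 0.21 = 19.215
  Essays 88.5 × 0.21 = 18.585
  Final exam 45 × 0.15 = 6.75
  Term paper 70 × 0.24 = 16.8
  Quizzes 71 × 0.06 = 4.26
Sum = 74.84
Bonus: 74.84 + 2 = 76.84
76.84 ≥ 75 → Satisfactory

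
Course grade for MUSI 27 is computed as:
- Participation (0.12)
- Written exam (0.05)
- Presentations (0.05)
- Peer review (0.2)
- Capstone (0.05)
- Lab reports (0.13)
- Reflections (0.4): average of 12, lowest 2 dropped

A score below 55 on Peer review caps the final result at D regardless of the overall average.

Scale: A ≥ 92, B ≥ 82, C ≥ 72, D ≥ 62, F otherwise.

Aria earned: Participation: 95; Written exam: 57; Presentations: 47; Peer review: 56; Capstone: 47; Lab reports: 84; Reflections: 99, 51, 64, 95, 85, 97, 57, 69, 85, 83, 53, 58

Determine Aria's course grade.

C

Reflections: drop 51, 53 → average of remaining 10 = 792/10 = 79.2
Peer review score 56 ≥ 55: minimum met.
Weighted total:
  Participation 95 × 0.12 = 11.4
  Written exam 57 × 0.05 = 2.85
  Presentations 47 × 0.05 = 2.35
  Peer review 56 × 0.2 = 11.2
  Capstone 47 × 0.05 = 2.35
  Lab reports 84 × 0.13 = 10.92
  Reflections 79.2 × 0.4 = 31.68
Sum = 72.75
72.75 is ≥ 72 and < 82 → C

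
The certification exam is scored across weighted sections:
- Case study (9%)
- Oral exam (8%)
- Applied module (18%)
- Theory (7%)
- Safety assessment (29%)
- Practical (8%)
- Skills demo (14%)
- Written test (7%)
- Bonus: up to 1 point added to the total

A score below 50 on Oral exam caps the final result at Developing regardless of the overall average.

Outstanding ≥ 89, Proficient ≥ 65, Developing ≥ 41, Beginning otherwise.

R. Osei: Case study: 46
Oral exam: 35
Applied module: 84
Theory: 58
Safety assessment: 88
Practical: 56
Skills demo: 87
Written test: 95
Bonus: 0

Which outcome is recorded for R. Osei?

Developing

Oral exam score 35 < 50: minimum not met.
Weighted total:
  Case study 46 × 0.09 = 4.14
  Oral exam 35 × 0.08 = 2.8
  Applied module 84 × 0.18 = 15.12
  Theory 58 × 0.07 = 4.06
  Safety assessment 88 × 0.29 = 25.52
  Practical 56 × 0.08 = 4.48
  Skills demo 87 × 0.14 = 12.18
  Written test 95 × 0.07 = 6.65
Sum = 74.95
Bonus: 74.95 + 0 = 74.95
74.95 would be Proficient; cap at Developing applies → Developing.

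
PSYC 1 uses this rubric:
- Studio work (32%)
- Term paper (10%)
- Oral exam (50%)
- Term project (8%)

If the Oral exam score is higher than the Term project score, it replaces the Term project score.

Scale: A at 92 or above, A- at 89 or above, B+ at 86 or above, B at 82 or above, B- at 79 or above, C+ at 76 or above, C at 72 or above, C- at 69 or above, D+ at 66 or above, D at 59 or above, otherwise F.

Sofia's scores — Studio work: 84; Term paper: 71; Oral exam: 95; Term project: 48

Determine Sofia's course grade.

A-

Oral exam (95) > Term project (48), so Term project counts as 95.
Weighted total:
  Studio work 84 × 0.32 = 26.88
  Term paper 71 × 0.1 = 7.1
  Oral exam 95 × 0.5 = 47.5
  Term project 95 × 0.08 = 7.6
Sum = 89.08
89.08 is ≥ 89 and < 92 → A-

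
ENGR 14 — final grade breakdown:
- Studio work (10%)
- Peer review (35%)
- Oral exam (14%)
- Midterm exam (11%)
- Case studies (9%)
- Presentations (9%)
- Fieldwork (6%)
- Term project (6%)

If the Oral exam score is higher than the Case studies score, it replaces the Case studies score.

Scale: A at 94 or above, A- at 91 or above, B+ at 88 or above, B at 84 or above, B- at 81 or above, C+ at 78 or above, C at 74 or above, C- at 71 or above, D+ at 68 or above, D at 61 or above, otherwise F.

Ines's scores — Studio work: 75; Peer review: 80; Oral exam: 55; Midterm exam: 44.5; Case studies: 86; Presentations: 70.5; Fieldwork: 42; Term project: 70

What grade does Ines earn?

Oral exam (55) ≤ Case studies (86), so Case studies stays at 86.
Weighted total:
  Studio work 75 × 0.1 = 7.5
  Peer review 80 × 0.35 = 28
  Oral exam 55 × 0.14 = 7.7
  Midterm exam 44.5 × 0.11 = 4.895
  Case studies 86 × 0.09 = 7.74
  Presentations 70.5 × 0.09 = 6.345
  Fieldwork 42 × 0.06 = 2.52
  Term project 70 × 0.06 = 4.2
Sum = 68.9
68.9 is ≥ 68 and < 71 → D+

D+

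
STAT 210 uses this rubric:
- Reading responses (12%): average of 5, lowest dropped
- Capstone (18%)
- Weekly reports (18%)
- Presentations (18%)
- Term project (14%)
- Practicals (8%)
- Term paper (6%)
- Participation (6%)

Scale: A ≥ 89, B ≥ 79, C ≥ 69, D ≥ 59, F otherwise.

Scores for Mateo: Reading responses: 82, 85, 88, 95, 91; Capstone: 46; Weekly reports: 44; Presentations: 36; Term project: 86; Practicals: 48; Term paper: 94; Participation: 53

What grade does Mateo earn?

F

Reading responses: drop 82 → average of remaining 4 = 359/4 = 89.75
Weighted total:
  Reading responses 89.75 × 0.12 = 10.77
  Capstone 46 × 0.18 = 8.28
  Weekly reports 44 × 0.18 = 7.92
  Presentations 36 × 0.18 = 6.48
  Term project 86 × 0.14 = 12.04
  Practicals 48 × 0.08 = 3.84
  Term paper 94 × 0.06 = 5.64
  Participation 53 × 0.06 = 3.18
Sum = 58.15
58.15 < 59 → F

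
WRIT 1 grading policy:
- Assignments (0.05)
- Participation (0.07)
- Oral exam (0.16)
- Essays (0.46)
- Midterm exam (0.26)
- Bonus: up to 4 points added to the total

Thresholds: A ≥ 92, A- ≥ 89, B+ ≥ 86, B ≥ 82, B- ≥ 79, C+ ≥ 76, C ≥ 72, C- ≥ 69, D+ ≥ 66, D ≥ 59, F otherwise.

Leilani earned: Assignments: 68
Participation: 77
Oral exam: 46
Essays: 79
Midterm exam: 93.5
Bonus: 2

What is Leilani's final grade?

C+

Weighted total:
  Assignments 68 × 0.05 = 3.4
  Participation 77 × 0.07 = 5.39
  Oral exam 46 × 0.16 = 7.36
  Essays 79 × 0.46 = 36.34
  Midterm exam 93.5 × 0.26 = 24.31
Sum = 76.8
Bonus: 76.8 + 2 = 78.8
78.8 is ≥ 76 and < 79 → C+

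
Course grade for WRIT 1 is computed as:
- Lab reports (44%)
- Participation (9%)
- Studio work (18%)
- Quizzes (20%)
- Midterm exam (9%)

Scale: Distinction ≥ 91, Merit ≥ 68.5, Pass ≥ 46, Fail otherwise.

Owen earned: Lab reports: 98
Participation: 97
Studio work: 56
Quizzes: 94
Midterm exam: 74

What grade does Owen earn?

Weighted total:
  Lab reports 98 × 0.44 = 43.12
  Participation 97 × 0.09 = 8.73
  Studio work 56 × 0.18 = 10.08
  Quizzes 94 × 0.2 = 18.8
  Midterm exam 74 × 0.09 = 6.66
Sum = 87.39
87.39 is ≥ 68.5 and < 91 → Merit

Merit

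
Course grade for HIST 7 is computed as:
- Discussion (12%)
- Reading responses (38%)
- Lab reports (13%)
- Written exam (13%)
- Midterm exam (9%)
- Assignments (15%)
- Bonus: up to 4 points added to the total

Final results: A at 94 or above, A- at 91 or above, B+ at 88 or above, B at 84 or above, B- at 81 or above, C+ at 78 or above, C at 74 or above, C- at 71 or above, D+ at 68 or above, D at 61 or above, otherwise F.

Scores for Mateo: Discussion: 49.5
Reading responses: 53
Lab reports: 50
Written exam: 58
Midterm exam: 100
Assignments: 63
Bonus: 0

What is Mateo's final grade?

F

Weighted total:
  Discussion 49.5 × 0.12 = 5.94
  Reading responses 53 × 0.38 = 20.14
  Lab reports 50 × 0.13 = 6.5
  Written exam 58 × 0.13 = 7.54
  Midterm exam 100 × 0.09 = 9
  Assignments 63 × 0.15 = 9.45
Sum = 58.57
Bonus: 58.57 + 0 = 58.57
58.57 < 61 → F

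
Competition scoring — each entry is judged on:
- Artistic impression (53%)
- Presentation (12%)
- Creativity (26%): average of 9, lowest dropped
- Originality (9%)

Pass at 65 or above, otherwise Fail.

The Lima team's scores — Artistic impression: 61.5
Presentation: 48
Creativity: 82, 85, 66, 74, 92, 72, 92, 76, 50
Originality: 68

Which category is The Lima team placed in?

Pass

Creativity: drop 50 → average of remaining 8 = 639/8 = 79.875
Weighted total:
  Artistic impression 61.5 × 0.53 = 32.595
  Presentation 48 × 0.12 = 5.76
  Creativity 79.875 × 0.26 = 20.7675
  Originality 68 × 0.09 = 6.12
Sum = 65.2425
65.2425 ≥ 65 → Pass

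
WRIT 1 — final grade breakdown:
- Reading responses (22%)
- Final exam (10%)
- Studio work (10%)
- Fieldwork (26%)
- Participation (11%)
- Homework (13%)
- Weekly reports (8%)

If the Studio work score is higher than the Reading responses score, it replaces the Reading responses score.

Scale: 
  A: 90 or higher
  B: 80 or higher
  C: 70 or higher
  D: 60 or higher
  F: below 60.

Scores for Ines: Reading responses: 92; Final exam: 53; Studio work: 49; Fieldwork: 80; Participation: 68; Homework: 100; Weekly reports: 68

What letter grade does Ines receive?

C

Studio work (49) ≤ Reading responses (92), so Reading responses stays at 92.
Weighted total:
  Reading responses 92 × 0.22 = 20.24
  Final exam 53 × 0.1 = 5.3
  Studio work 49 × 0.1 = 4.9
  Fieldwork 80 × 0.26 = 20.8
  Participation 68 × 0.11 = 7.48
  Homework 100 × 0.13 = 13
  Weekly reports 68 × 0.08 = 5.44
Sum = 77.16
77.16 is ≥ 70 and < 80 → C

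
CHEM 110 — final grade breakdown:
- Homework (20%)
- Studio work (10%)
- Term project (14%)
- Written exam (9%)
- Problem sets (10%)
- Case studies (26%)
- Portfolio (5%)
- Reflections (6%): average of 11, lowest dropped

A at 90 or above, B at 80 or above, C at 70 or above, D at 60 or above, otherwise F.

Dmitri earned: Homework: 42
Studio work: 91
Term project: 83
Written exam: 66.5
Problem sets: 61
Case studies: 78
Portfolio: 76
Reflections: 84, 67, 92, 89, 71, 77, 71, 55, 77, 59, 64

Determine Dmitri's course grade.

Reflections: drop 55 → average of remaining 10 = 751/10 = 75.1
Weighted total:
  Homework 42 × 0.2 = 8.4
  Studio work 91 × 0.1 = 9.1
  Term project 83 × 0.14 = 11.62
  Written exam 66.5 × 0.09 = 5.985
  Problem sets 61 × 0.1 = 6.1
  Case studies 78 × 0.26 = 20.28
  Portfolio 76 × 0.05 = 3.8
  Reflections 75.1 × 0.06 = 4.506
Sum = 69.791
69.791 is ≥ 60 and < 70 → D

D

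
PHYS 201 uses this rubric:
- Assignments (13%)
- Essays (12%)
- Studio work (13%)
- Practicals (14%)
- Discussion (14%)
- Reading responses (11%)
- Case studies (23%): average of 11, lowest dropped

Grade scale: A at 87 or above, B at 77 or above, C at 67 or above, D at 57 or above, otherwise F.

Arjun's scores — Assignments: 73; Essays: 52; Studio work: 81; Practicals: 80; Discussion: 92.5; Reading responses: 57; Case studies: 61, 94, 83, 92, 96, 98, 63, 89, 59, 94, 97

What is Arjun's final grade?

C

Case studies: drop 59 → average of remaining 10 = 867/10 = 86.7
Weighted total:
  Assignments 73 × 0.13 = 9.49
  Essays 52 × 0.12 = 6.24
  Studio work 81 × 0.13 = 10.53
  Practicals 80 × 0.14 = 11.2
  Discussion 92.5 × 0.14 = 12.95
  Reading responses 57 × 0.11 = 6.27
  Case studies 86.7 × 0.23 = 19.941
Sum = 76.621
76.621 is ≥ 67 and < 77 → C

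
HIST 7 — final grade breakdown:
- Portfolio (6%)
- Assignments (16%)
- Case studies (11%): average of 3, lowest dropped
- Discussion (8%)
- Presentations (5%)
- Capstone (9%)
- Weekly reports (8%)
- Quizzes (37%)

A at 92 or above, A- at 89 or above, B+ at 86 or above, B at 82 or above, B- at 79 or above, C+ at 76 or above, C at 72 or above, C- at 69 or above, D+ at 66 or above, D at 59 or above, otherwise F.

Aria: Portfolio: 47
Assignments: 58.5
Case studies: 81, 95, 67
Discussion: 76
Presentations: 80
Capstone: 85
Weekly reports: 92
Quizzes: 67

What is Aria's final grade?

Case studies: drop 67 → average of remaining 2 = 176/2 = 88
Weighted total:
  Portfolio 47 × 0.06 = 2.82
  Assignments 58.5 × 0.16 = 9.36
  Case studies 88 × 0.11 = 9.68
  Discussion 76 × 0.08 = 6.08
  Presentations 80 × 0.05 = 4
  Capstone 85 × 0.09 = 7.65
  Weekly reports 92 × 0.08 = 7.36
  Quizzes 67 × 0.37 = 24.79
Sum = 71.74
71.74 is ≥ 69 and < 72 → C-

C-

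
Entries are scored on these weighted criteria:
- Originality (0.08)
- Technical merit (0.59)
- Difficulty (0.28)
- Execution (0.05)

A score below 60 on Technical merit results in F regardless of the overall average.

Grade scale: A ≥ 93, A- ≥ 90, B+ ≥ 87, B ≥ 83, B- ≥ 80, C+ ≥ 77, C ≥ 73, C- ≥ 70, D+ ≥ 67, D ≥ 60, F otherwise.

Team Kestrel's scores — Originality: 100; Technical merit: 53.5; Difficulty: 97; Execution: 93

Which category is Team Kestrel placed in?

F

Technical merit score 53.5 < 60: minimum not met.
Weighted total:
  Originality 100 × 0.08 = 8
  Technical merit 53.5 × 0.59 = 31.565
  Difficulty 97 × 0.28 = 27.16
  Execution 93 × 0.05 = 4.65
Sum = 71.375
Because the Technical merit minimum was not met, the result is F.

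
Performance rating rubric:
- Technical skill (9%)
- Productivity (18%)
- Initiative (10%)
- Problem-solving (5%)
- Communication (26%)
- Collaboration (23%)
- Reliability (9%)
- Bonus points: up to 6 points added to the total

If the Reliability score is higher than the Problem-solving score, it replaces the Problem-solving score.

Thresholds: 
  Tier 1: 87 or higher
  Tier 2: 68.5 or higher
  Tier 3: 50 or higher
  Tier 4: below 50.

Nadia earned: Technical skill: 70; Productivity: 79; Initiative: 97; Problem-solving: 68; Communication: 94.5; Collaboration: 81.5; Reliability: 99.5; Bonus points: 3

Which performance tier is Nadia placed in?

Tier 1

Reliability (99.5) > Problem-solving (68), so Problem-solving counts as 99.5.
Weighted total:
  Technical skill 70 × 0.09 = 6.3
  Productivity 79 × 0.18 = 14.22
  Initiative 97 × 0.1 = 9.7
  Problem-solving 99.5 × 0.05 = 4.975
  Communication 94.5 × 0.26 = 24.57
  Collaboration 81.5 × 0.23 = 18.745
  Reliability 99.5 × 0.09 = 8.955
Sum = 87.465
Bonus points: 87.465 + 3 = 90.465
90.465 ≥ 87 → Tier 1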